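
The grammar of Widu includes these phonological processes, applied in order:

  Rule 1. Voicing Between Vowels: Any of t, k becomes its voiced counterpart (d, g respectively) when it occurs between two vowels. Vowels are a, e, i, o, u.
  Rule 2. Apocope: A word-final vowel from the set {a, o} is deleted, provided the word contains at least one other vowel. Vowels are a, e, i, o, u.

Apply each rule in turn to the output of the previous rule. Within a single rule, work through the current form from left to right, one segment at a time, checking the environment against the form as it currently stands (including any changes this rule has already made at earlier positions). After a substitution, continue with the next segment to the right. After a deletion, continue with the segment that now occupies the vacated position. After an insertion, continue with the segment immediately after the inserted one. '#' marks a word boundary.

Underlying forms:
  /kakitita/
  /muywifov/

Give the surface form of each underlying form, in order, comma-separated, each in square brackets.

/kakitita/:
  Rule 1 Voicing Between Vowels: [kakitita] → [kagidida]
  Rule 2 Apocope: [kagidida] → [kagidid]
/muywifov/:
  Rule 1 Voicing Between Vowels: no change — [muywifov]
  Rule 2 Apocope: no change — [muywifov]

[kagidid], [muywifov]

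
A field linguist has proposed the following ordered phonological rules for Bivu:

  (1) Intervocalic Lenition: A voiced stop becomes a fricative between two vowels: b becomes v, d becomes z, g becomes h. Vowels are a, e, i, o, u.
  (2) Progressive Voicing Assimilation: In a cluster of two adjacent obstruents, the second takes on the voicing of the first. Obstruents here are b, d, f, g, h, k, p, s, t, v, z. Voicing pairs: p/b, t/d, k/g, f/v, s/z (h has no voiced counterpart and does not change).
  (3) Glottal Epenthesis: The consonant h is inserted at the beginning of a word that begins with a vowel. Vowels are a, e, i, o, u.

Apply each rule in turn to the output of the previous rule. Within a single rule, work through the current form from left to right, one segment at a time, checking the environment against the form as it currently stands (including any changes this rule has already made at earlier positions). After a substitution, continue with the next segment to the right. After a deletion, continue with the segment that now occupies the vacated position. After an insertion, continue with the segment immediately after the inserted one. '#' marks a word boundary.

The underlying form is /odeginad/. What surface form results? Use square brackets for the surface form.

[hozehinad]

(1) Intervocalic Lenition: [odeginad] → [ozehinad]
(2) Progressive Voicing Assimilation: no change — [ozehinad]
(3) Glottal Epenthesis: [ozehinad] → [hozehinad]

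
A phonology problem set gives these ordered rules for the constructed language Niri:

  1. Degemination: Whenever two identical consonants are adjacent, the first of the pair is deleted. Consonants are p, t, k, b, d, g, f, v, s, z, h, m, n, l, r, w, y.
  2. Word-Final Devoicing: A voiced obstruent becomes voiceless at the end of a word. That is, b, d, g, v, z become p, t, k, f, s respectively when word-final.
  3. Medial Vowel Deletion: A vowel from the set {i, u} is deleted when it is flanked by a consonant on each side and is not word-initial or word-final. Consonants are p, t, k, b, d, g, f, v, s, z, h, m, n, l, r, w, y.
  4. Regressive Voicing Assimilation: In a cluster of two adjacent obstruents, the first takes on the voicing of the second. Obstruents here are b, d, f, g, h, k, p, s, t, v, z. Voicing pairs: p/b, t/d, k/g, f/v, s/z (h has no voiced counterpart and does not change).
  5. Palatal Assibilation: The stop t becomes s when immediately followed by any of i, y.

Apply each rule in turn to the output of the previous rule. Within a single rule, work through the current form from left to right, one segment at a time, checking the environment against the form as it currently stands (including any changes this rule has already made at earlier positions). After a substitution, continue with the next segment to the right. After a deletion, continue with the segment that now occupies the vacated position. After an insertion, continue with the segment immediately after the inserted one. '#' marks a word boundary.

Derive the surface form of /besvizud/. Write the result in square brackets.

1 Degemination: no change — [besvizud]
2 Word-Final Devoicing: [besvizud] → [besvizut]
3 Medial Vowel Deletion: [besvizut] → [besvzt]
4 Regressive Voicing Assimilation: [besvzt] → [bezvst]
5 Palatal Assibilation: no change — [bezvst]

[bezvst]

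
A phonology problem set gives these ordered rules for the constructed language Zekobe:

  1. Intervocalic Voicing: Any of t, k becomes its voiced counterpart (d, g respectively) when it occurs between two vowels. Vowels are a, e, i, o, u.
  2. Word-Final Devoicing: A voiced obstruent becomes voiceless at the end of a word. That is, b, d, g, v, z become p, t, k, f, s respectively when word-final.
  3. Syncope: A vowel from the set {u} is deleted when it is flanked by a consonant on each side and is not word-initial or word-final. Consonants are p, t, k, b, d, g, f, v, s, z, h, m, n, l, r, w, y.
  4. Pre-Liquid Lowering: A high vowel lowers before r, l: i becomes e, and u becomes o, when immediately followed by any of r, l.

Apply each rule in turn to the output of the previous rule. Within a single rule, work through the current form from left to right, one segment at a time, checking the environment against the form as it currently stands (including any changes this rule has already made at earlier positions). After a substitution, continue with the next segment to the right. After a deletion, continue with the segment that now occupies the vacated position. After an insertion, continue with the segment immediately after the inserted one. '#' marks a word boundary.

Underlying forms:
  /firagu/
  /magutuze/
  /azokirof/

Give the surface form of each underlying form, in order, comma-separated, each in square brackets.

[feragu], [magdze], [azogerof]

/firagu/:
  1 Intervocalic Voicing: no change — [firagu]
  2 Word-Final Devoicing: no change — [firagu]
  3 Syncope: no change — [firagu]
  4 Pre-Liquid Lowering: [firagu] → [feragu]
/magutuze/:
  1 Intervocalic Voicing: [magutuze] → [maguduze]
  2 Word-Final Devoicing: no change — [maguduze]
  3 Syncope: [maguduze] → [magdze]
  4 Pre-Liquid Lowering: no change — [magdze]
/azokirof/:
  1 Intervocalic Voicing: [azokirof] → [azogirof]
  2 Word-Final Devoicing: no change — [azogirof]
  3 Syncope: no change — [azogirof]
  4 Pre-Liquid Lowering: [azogirof] → [azogerof]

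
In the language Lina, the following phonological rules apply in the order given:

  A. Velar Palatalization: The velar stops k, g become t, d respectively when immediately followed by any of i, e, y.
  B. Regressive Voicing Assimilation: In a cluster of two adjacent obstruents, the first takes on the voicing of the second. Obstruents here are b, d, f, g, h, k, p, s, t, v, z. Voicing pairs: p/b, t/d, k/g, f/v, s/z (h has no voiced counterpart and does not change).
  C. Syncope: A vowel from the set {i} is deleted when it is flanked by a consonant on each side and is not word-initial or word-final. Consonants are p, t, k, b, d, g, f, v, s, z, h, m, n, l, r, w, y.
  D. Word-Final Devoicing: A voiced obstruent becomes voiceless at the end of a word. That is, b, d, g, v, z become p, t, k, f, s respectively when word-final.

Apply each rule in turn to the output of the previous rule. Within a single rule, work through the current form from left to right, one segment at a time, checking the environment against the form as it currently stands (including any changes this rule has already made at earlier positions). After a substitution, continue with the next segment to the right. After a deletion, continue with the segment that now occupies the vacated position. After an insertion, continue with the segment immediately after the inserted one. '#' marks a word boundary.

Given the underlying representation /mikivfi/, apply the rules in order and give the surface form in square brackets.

[mtffi]

A Velar Palatalization: [mikivfi] → [mitivfi]
B Regressive Voicing Assimilation: [mitivfi] → [mitiffi]
C Syncope: [mitiffi] → [mtffi]
D Word-Final Devoicing: no change — [mtffi]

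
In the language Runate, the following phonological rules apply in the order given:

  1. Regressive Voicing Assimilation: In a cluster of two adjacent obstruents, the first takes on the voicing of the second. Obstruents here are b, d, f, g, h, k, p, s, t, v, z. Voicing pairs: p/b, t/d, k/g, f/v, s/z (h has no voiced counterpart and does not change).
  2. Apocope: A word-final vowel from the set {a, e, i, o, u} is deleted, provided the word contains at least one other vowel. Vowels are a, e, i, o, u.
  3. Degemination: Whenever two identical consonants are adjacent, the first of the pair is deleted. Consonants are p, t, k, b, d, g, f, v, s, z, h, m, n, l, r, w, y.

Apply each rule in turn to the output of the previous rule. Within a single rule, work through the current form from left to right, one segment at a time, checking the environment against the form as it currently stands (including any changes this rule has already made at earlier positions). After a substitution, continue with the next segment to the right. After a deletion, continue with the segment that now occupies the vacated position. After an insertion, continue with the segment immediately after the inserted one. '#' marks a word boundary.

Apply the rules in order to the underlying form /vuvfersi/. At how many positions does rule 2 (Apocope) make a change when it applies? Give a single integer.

1 Regressive Voicing Assimilation: [vuvfersi] → [vuffersi]
2 Apocope: [vuffersi] → [vuffers]
3 Degemination: [vuffers] → [vufers]
Rule 2 changed 1 position(s).

1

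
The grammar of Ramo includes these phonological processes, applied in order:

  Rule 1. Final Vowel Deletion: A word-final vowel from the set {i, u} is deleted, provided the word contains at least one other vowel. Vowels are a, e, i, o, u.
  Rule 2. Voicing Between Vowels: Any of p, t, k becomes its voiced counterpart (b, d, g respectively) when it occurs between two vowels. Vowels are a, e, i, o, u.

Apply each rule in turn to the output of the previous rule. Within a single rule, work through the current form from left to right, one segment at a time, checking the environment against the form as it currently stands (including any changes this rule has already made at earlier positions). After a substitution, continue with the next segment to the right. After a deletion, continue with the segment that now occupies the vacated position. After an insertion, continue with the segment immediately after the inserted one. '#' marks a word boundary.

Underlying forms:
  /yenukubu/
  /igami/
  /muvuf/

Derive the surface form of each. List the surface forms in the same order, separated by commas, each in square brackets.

[yenugub], [igam], [muvuf]

/yenukubu/:
  Rule 1 Final Vowel Deletion: [yenukubu] → [yenukub]
  Rule 2 Voicing Between Vowels: [yenukub] → [yenugub]
/igami/:
  Rule 1 Final Vowel Deletion: [igami] → [igam]
  Rule 2 Voicing Between Vowels: no change — [igam]
/muvuf/:
  Rule 1 Final Vowel Deletion: no change — [muvuf]
  Rule 2 Voicing Between Vowels: no change — [muvuf]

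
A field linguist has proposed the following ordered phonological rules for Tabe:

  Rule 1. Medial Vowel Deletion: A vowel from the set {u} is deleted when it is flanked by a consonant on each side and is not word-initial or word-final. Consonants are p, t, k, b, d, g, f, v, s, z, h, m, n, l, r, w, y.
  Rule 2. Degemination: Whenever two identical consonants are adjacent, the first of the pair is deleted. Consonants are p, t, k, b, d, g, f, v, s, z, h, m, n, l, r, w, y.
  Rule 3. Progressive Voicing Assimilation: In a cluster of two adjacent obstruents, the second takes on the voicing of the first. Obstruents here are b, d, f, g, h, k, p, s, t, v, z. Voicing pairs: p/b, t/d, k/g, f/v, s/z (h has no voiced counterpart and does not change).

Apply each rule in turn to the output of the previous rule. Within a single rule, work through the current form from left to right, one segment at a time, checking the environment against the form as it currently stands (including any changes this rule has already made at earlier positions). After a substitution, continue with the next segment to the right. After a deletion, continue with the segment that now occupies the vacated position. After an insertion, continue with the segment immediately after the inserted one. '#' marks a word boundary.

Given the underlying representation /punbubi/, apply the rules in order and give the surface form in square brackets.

[pnbi]

Rule 1 Medial Vowel Deletion: [punbubi] → [pnbbi]
Rule 2 Degemination: [pnbbi] → [pnbi]
Rule 3 Progressive Voicing Assimilation: no change — [pnbi]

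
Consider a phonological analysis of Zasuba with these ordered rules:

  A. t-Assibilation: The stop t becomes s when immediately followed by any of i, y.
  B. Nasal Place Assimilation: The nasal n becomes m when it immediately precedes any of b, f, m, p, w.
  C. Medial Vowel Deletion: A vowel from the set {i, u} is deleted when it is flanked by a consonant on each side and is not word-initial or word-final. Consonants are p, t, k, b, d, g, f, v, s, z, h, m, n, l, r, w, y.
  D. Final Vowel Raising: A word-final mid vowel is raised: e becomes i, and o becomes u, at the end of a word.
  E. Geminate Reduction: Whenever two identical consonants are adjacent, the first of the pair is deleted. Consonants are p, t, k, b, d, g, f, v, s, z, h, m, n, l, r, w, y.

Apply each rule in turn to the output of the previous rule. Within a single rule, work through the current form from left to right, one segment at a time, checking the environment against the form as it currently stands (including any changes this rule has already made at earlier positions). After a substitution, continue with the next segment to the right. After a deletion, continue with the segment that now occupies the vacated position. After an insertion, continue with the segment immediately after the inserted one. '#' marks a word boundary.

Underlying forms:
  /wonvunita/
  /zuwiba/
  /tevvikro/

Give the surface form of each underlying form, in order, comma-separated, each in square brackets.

[wonvnta], [zwba], [tevkru]

/wonvunita/:
  A t-Assibilation: no change — [wonvunita]
  B Nasal Place Assimilation: no change — [wonvunita]
  C Medial Vowel Deletion: [wonvunita] → [wonvnta]
  D Final Vowel Raising: no change — [wonvnta]
  E Geminate Reduction: no change — [wonvnta]
/zuwiba/:
  A t-Assibilation: no change — [zuwiba]
  B Nasal Place Assimilation: no change — [zuwiba]
  C Medial Vowel Deletion: [zuwiba] → [zwba]
  D Final Vowel Raising: no change — [zwba]
  E Geminate Reduction: no change — [zwba]
/tevvikro/:
  A t-Assibilation: no change — [tevvikro]
  B Nasal Place Assimilation: no change — [tevvikro]
  C Medial Vowel Deletion: [tevvikro] → [tevvkro]
  D Final Vowel Raising: [tevvkro] → [tevvkru]
  E Geminate Reduction: [tevvkru] → [tevkru]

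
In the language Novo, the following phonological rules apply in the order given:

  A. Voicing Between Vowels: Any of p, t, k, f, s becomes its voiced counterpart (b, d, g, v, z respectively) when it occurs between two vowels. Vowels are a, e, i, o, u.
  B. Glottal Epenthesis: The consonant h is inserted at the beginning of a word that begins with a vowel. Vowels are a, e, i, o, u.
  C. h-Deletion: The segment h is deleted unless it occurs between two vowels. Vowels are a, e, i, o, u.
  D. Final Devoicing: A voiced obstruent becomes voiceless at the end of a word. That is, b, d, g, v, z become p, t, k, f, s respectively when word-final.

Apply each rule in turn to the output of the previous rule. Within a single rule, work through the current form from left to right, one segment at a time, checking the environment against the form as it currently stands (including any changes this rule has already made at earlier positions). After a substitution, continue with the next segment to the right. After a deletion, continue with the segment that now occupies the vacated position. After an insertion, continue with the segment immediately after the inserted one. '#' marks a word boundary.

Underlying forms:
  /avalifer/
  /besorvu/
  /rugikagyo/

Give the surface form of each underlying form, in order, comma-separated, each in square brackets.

[avaliver], [bezorvu], [rugigagyo]

/avalifer/:
  A Voicing Between Vowels: [avalifer] → [avaliver]
  B Glottal Epenthesis: [avaliver] → [havaliver]
  C h-Deletion: [havaliver] → [avaliver]
  D Final Devoicing: no change — [avaliver]
/besorvu/:
  A Voicing Between Vowels: [besorvu] → [bezorvu]
  B Glottal Epenthesis: no change — [bezorvu]
  C h-Deletion: no change — [bezorvu]
  D Final Devoicing: no change — [bezorvu]
/rugikagyo/:
  A Voicing Between Vowels: [rugikagyo] → [rugigagyo]
  B Glottal Epenthesis: no change — [rugigagyo]
  C h-Deletion: no change — [rugigagyo]
  D Final Devoicing: no change — [rugigagyo]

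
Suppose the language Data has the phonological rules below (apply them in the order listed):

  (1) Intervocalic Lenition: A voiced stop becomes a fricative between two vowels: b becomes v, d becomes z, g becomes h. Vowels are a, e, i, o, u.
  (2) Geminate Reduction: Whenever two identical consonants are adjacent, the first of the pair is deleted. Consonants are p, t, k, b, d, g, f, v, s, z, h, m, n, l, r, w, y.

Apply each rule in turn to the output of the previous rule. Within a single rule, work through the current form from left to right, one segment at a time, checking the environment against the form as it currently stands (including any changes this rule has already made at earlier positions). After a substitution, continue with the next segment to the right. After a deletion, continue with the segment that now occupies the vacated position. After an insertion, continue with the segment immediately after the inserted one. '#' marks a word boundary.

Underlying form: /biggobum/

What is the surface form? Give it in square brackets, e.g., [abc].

[bigovum]

(1) Intervocalic Lenition: [biggobum] → [biggovum]
(2) Geminate Reduction: [biggovum] → [bigovum]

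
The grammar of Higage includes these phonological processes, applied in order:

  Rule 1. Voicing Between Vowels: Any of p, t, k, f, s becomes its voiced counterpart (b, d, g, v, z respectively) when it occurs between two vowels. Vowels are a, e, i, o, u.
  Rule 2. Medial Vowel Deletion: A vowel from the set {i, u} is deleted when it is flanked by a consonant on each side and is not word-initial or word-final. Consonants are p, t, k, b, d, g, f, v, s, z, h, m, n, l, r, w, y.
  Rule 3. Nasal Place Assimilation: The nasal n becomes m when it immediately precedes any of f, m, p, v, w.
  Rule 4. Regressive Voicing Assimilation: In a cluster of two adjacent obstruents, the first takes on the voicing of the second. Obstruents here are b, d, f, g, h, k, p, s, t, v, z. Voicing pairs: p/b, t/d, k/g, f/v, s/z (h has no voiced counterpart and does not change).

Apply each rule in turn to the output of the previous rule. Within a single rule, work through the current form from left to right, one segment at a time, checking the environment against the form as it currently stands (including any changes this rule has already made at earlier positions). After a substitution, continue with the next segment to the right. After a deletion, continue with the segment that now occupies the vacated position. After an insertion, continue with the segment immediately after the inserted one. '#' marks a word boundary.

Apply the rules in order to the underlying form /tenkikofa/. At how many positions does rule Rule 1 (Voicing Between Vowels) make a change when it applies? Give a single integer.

Rule 1 Voicing Between Vowels: [tenkikofa] → [tenkigova]
Rule 2 Medial Vowel Deletion: [tenkigova] → [tenkgova]
Rule 3 Nasal Place Assimilation: no change — [tenkgova]
Rule 4 Regressive Voicing Assimilation: [tenkgova] → [tenggova]
Rule Rule 1 changed 2 position(s).

2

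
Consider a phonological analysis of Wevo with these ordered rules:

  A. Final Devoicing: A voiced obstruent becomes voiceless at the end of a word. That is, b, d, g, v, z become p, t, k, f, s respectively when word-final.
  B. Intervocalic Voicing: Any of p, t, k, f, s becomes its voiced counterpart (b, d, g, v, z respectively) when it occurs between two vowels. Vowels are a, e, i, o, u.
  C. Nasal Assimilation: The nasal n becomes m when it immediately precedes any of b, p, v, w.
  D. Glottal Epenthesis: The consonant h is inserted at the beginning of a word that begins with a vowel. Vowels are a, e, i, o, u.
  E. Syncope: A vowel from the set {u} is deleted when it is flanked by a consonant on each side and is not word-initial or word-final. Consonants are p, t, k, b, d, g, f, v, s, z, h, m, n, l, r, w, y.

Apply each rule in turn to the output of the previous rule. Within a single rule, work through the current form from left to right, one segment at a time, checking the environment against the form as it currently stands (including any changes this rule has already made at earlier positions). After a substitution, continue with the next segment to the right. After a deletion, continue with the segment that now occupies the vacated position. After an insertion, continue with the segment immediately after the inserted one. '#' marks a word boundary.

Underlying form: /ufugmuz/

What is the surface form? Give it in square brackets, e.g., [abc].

[hvgms]

A Final Devoicing: [ufugmuz] → [ufugmus]
B Intervocalic Voicing: [ufugmus] → [uvugmus]
C Nasal Assimilation: no change — [uvugmus]
D Glottal Epenthesis: [uvugmus] → [huvugmus]
E Syncope: [huvugmus] → [hvgms]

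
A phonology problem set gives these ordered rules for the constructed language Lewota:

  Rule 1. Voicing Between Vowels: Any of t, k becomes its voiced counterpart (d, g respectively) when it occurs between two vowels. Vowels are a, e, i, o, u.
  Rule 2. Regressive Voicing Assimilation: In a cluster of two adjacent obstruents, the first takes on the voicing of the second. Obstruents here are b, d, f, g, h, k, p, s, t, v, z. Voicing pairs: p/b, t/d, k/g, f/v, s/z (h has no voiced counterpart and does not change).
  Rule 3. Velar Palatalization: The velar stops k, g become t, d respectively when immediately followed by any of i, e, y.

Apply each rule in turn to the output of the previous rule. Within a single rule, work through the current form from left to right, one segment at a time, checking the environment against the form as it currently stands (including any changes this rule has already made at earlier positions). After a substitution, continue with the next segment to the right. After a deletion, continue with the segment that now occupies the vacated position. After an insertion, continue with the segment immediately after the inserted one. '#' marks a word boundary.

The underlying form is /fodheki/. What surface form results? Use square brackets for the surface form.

[fothedi]

Rule 1 Voicing Between Vowels: [fodheki] → [fodhegi]
Rule 2 Regressive Voicing Assimilation: [fodhegi] → [fothegi]
Rule 3 Velar Palatalization: [fothegi] → [fothedi]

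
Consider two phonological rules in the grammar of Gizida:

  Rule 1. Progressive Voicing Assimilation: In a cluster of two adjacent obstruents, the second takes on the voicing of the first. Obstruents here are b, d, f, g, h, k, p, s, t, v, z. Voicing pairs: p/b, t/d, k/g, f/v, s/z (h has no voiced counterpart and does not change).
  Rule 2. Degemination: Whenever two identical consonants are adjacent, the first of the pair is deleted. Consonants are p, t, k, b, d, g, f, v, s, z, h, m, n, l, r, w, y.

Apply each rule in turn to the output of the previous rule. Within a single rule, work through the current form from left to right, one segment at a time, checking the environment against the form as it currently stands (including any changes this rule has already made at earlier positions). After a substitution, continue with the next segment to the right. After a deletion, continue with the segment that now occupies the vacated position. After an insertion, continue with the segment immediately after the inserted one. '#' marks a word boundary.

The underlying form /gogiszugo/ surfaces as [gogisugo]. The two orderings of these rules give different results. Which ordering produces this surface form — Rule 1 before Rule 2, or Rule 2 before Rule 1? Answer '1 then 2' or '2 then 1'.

Order 1 then 2:
  1 Progressive Voicing Assimilation: [gogiszugo] → [gogissugo]
  2 Degemination: [gogissugo] → [gogisugo]
  result: [gogisugo]
Order 2 then 1:
  2 Degemination: no change — [gogiszugo]
  1 Progressive Voicing Assimilation: [gogiszugo] → [gogissugo]
  result: [gogissugo]

1 then 2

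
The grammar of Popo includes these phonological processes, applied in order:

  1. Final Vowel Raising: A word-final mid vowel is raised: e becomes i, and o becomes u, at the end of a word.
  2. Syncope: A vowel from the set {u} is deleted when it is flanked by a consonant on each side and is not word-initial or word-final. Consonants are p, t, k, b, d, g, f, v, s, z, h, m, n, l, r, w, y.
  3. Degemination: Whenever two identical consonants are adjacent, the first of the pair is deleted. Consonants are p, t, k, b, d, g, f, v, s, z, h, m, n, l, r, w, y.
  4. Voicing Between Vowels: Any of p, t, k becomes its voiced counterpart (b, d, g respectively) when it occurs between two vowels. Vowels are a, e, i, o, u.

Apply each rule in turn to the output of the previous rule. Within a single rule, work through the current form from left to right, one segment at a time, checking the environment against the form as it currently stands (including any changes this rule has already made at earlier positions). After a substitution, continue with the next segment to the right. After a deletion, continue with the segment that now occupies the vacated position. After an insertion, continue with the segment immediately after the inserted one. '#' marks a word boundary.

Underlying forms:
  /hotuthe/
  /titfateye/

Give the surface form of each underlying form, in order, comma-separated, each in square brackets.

/hotuthe/:
  1 Final Vowel Raising: [hotuthe] → [hotuthi]
  2 Syncope: [hotuthi] → [hotthi]
  3 Degemination: [hotthi] → [hothi]
  4 Voicing Between Vowels: no change — [hothi]
/titfateye/:
  1 Final Vowel Raising: [titfateye] → [titfateyi]
  2 Syncope: no change — [titfateyi]
  3 Degemination: no change — [titfateyi]
  4 Voicing Between Vowels: [titfateyi] → [titfadeyi]

[hothi], [titfadeyi]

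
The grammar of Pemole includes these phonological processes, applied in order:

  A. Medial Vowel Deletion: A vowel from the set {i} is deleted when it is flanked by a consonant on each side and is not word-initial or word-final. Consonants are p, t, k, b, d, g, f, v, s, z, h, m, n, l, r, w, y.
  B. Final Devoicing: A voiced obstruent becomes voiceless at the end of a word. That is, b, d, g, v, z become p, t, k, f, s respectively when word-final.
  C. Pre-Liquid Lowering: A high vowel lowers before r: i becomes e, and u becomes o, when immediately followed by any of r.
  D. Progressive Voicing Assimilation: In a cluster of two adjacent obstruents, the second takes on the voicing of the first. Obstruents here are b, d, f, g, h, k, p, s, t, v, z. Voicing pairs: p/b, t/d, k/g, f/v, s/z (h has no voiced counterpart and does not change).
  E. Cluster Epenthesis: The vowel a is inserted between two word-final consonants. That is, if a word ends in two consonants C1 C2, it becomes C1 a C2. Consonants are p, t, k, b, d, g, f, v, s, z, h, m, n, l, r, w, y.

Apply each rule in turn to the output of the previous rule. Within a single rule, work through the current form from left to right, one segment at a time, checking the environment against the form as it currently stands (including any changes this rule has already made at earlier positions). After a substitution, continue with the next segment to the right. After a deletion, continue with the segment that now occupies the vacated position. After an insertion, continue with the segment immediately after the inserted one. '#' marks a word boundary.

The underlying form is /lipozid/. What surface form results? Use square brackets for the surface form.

A Medial Vowel Deletion: [lipozid] → [lpozd]
B Final Devoicing: [lpozd] → [lpozt]
C Pre-Liquid Lowering: no change — [lpozt]
D Progressive Voicing Assimilation: [lpozt] → [lpozd]
E Cluster Epenthesis: [lpozd] → [lpozad]

[lpozad]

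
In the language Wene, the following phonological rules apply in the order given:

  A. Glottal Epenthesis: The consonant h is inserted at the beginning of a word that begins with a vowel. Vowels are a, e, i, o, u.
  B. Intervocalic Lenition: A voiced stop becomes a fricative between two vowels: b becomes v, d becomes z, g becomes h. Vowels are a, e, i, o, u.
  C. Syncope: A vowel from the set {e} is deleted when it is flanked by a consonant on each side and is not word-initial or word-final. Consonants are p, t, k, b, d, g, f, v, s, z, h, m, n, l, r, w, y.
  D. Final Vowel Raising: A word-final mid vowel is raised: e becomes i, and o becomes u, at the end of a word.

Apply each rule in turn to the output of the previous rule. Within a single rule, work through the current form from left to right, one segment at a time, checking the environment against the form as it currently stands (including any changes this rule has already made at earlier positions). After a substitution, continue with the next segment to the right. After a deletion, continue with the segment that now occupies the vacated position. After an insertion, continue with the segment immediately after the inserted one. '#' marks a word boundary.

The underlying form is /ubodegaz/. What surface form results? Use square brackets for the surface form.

A Glottal Epenthesis: [ubodegaz] → [hubodegaz]
B Intervocalic Lenition: [hubodegaz] → [huvozehaz]
C Syncope: [huvozehaz] → [huvozhaz]
D Final Vowel Raising: no change — [huvozhaz]

[huvozhaz]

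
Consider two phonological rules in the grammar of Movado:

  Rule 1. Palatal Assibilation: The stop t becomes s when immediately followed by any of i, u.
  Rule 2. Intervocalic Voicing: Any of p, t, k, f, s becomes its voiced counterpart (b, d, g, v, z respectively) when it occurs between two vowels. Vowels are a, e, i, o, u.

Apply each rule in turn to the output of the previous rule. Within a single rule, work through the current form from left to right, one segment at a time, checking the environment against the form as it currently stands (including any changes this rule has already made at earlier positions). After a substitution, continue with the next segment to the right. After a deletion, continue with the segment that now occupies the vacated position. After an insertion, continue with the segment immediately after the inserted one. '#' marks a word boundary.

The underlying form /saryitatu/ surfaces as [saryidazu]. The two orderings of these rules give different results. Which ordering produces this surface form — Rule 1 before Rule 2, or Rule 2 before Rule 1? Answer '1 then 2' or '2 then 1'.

Order 1 then 2:
  1 Palatal Assibilation: [saryitatu] → [saryitasu]
  2 Intervocalic Voicing: [saryitasu] → [saryidazu]
  result: [saryidazu]
Order 2 then 1:
  2 Intervocalic Voicing: [saryitatu] → [saryidadu]
  1 Palatal Assibilation: no change — [saryidadu]
  result: [saryidadu]

1 then 2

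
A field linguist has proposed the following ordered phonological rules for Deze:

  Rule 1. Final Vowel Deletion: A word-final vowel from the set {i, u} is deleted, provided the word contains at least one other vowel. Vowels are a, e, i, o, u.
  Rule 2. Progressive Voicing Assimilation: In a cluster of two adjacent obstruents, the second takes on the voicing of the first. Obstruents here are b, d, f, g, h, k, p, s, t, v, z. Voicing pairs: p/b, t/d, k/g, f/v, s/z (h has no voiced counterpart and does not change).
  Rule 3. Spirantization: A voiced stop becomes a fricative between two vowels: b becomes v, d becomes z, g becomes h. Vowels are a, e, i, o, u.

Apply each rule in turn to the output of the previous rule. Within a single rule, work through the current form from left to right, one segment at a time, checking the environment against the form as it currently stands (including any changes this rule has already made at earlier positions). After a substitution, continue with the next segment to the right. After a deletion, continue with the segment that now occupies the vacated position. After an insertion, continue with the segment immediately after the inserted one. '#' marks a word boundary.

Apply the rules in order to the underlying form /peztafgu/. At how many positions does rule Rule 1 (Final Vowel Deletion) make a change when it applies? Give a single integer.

1

Rule 1 Final Vowel Deletion: [peztafgu] → [peztafg]
Rule 2 Progressive Voicing Assimilation: [peztafg] → [pezdafk]
Rule 3 Spirantization: no change — [pezdafk]
Rule Rule 1 changed 1 position(s).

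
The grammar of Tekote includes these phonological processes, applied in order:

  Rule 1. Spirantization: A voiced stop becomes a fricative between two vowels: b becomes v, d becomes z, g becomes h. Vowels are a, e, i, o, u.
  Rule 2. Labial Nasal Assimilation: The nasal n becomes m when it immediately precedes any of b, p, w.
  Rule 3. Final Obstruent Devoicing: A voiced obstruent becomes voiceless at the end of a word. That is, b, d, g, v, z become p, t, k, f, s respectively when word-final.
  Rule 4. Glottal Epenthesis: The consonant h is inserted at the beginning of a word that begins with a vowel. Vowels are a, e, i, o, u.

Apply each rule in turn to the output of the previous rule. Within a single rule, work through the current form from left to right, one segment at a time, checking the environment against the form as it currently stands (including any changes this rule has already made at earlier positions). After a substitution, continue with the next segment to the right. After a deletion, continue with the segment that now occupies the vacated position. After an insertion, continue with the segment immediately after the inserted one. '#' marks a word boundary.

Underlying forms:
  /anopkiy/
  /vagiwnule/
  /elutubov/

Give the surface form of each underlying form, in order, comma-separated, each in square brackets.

[hanopkiy], [vahiwnule], [helutuvof]

/anopkiy/:
  Rule 1 Spirantization: no change — [anopkiy]
  Rule 2 Labial Nasal Assimilation: no change — [anopkiy]
  Rule 3 Final Obstruent Devoicing: no change — [anopkiy]
  Rule 4 Glottal Epenthesis: [anopkiy] → [hanopkiy]
/vagiwnule/:
  Rule 1 Spirantization: [vagiwnule] → [vahiwnule]
  Rule 2 Labial Nasal Assimilation: no change — [vahiwnule]
  Rule 3 Final Obstruent Devoicing: no change — [vahiwnule]
  Rule 4 Glottal Epenthesis: no change — [vahiwnule]
/elutubov/:
  Rule 1 Spirantization: [elutubov] → [elutuvov]
  Rule 2 Labial Nasal Assimilation: no change — [elutuvov]
  Rule 3 Final Obstruent Devoicing: [elutuvov] → [elutuvof]
  Rule 4 Glottal Epenthesis: [elutuvof] → [helutuvof]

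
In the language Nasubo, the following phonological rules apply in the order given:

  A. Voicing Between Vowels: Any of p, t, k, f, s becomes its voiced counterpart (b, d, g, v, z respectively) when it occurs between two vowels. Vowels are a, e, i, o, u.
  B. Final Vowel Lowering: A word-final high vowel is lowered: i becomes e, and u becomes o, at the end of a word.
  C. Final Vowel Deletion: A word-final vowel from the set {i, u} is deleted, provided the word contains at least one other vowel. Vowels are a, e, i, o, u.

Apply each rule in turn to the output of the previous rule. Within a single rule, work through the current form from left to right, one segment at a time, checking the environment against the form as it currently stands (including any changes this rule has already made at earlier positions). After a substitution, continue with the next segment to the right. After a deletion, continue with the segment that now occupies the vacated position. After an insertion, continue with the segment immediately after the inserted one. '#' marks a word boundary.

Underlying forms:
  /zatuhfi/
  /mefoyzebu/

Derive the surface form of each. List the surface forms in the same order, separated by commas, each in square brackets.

/zatuhfi/:
  A Voicing Between Vowels: [zatuhfi] → [zaduhfi]
  B Final Vowel Lowering: [zaduhfi] → [zaduhfe]
  C Final Vowel Deletion: no change — [zaduhfe]
/mefoyzebu/:
  A Voicing Between Vowels: [mefoyzebu] → [mevoyzebu]
  B Final Vowel Lowering: [mevoyzebu] → [mevoyzebo]
  C Final Vowel Deletion: no change — [mevoyzebo]

[zaduhfe], [mevoyzebo]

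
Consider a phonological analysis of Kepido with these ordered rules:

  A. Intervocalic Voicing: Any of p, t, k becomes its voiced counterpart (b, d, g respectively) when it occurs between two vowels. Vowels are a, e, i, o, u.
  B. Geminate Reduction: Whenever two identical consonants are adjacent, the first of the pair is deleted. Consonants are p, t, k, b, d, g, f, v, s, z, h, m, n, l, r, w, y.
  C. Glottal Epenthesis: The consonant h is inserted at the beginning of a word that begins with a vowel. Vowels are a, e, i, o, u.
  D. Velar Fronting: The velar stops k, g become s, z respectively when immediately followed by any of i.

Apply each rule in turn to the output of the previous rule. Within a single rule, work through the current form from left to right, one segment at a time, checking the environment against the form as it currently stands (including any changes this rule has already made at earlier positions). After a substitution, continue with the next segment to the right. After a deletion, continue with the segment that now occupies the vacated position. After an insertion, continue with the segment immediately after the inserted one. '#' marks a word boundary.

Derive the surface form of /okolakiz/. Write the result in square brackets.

[hogolaziz]

A Intervocalic Voicing: [okolakiz] → [ogolagiz]
B Geminate Reduction: no change — [ogolagiz]
C Glottal Epenthesis: [ogolagiz] → [hogolagiz]
D Velar Fronting: [hogolagiz] → [hogolaziz]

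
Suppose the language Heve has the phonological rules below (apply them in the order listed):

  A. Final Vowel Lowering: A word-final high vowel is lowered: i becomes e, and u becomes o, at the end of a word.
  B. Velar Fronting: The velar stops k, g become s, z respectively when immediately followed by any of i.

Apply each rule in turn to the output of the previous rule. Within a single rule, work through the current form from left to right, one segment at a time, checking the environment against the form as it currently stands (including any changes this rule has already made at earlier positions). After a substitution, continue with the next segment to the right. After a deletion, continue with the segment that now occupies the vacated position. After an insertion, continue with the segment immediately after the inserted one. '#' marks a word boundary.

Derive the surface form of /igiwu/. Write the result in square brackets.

[iziwo]

A Final Vowel Lowering: [igiwu] → [igiwo]
B Velar Fronting: [igiwo] → [iziwo]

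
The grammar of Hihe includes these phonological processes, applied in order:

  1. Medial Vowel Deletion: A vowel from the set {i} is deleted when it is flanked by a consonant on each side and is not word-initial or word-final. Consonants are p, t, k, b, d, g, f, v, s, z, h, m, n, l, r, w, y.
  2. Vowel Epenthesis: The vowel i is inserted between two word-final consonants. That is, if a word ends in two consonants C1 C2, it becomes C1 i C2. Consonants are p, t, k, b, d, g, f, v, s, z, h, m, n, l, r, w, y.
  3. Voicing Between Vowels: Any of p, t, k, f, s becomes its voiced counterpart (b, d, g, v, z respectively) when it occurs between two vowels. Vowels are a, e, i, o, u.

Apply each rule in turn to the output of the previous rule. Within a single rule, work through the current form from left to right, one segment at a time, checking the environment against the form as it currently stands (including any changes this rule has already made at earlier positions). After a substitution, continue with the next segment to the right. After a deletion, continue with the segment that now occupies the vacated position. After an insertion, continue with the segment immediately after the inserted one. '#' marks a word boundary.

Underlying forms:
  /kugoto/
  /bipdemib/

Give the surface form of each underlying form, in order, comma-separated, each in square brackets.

[kugodo], [bpdemib]

/kugoto/:
  1 Medial Vowel Deletion: no change — [kugoto]
  2 Vowel Epenthesis: no change — [kugoto]
  3 Voicing Between Vowels: [kugoto] → [kugodo]
/bipdemib/:
  1 Medial Vowel Deletion: [bipdemib] → [bpdemb]
  2 Vowel Epenthesis: [bpdemb] → [bpdemib]
  3 Voicing Between Vowels: no change — [bpdemib]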